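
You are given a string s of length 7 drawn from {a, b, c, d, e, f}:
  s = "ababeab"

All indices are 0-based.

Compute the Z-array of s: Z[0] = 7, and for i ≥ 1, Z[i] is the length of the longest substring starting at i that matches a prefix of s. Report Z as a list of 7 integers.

[7, 0, 2, 0, 0, 2, 0]

Z[0]=7
i=1: outside box; Z[1]=0
i=2: outside box; Z[2]=2 grow→box=[2,4)
i=3: min(r-i=1, Z[1]=0)=0; Z[3]=0
i=4: outside box; Z[4]=0
i=5: outside box; Z[5]=2 grow→box=[5,7)
i=6: min(r-i=1, Z[1]=0)=0; Z[6]=0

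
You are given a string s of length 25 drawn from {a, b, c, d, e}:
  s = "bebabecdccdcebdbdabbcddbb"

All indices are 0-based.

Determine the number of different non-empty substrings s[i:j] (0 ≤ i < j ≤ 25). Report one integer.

sorted suffixes:
  #0 SA[0]=17  'abbcddbb'
  #1 SA[1]=3  'abecdccdcebdbdabbcddbb'
  #2 SA[2]=24  'b'
  #3 SA[3]=2  'babecdccdcebdbdabbcddbb'
  #4 SA[4]=23  'bb'
  #5 SA[5]=18  'bbcddbb'
  #6 SA[6]=19  'bcddbb'
  #7 SA[7]=15  'bdabbcddbb'
  #8 SA[8]=13  'bdbdabbcddbb'
  #9 SA[9]=0  'bebabecdccdcebdbdabbcddbb'
  #10 SA[10]=4  'becdccdcebdbdabbcddbb'
  #11 SA[11]=8  'ccdcebdbdabbcddbb'
  #12 SA[12]=6  'cdccdcebdbdabbcddbb'
  #13 SA[13]=9  'cdcebdbdabbcddbb'
  #14 SA[14]=20  'cddbb'
  #15 SA[15]=11  'cebdbdabbcddbb'
  #16 SA[16]=16  'dabbcddbb'
  #17 SA[17]=22  'dbb'
  #18 SA[18]=14  'dbdabbcddbb'
  #19 SA[19]=7  'dccdcebdbdabbcddbb'
  #20 SA[20]=10  'dcebdbdabbcddbb'
  #21 SA[21]=21  'ddbb'
  #22 SA[22]=1  'ebabecdccdcebdbdabbcddbb'
  #23 SA[23]=12  'ebdbdabbcddbb'
  #24 SA[24]=5  'ecdccdcebdbdabbcddbb'

SA = [17, 3, 24, 2, 23, 18, 19, 15, 13, 0, 4, 8, 6, 9, 20, 11, 16, 22, 14, 7, 10, 21, 1, 12, 5]
i: (SA[i-1],SA[i]) lcp shared
  1: (17,3) 2 'ab'
  2: (3,24) 0 ''
  3: (24,2) 1 'b'
  4: (2,23) 1 'b'
  5: (23,18) 2 'bb'
  6: (18,19) 1 'b'
  7: (19,15) 1 'b'
  8: (15,13) 2 'bd'
  9: (13,0) 1 'b'
  10: (0,4) 2 'be'
  11: (4,8) 0 ''
  12: (8,6) 1 'c'
  13: (6,9) 3 'cdc'
  14: (9,20) 2 'cd'
  15: (20,11) 1 'c'
  16: (11,16) 0 ''
  17: (16,22) 1 'd'
  18: (22,14) 2 'db'
  19: (14,7) 1 'd'
  20: (7,10) 2 'dc'
  21: (10,21) 1 'd'
  22: (21,1) 0 ''
  23: (1,12) 2 'eb'
  24: (12,5) 1 'e'

n(n+1)/2 = 25·26/2 = 325
Σ LCP = 0 + 2 + 0 + 1 + 1 + 2 + 1 + 1 + 2 + 1 + 2 + 0 + 1 + 3 + 2 + 1 + 0 + 1 + 2 + 1 + 2 + 1 + 0 + 2 + 1 = 30
distinct = 325 − 30 = 295

295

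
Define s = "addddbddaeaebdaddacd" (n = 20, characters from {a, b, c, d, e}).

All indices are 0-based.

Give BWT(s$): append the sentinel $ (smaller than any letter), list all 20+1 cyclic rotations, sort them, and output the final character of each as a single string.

ddd$deedacdbddabddaaa

rank  rotation               last
    0  $addddbddaeaebdaddacd  d
    1  acd$addddbddaeaebdadd  d
    2  addacd$addddbddaeaebd  d
    3  addddbddaeaebdaddacd$  $
    4  aeaebdaddacd$addddbdd  d
    5  aebdaddacd$addddbddae  e
    6  bdaddacd$addddbddaeae  e
    7  bddaeaebdaddacd$adddd  d
    8  cd$addddbddaeaebdadda  a
    9  d$addddbddaeaebdaddac  c
   10  dacd$addddbddaeaebdad  d
   11  daddacd$addddbddaeaeb  b
   12  daeaebdaddacd$addddbd  d
   13  dbddaeaebdaddacd$addd  d
   14  ddacd$addddbddaeaebda  a
   15  ddaeaebdaddacd$addddb  b
   16  ddbddaeaebdaddacd$add  d
   17  dddbddaeaebdaddacd$ad  d
   18  ddddbddaeaebdaddacd$a  a
   19  eaebdaddacd$addddbdda  a
   20  ebdaddacd$addddbddaea  a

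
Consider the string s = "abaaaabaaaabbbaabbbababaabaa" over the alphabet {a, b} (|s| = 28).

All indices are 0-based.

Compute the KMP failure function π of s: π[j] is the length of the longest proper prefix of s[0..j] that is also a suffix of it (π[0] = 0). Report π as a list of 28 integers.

π[0] = 0
j=1 s[j]='b': π[1]=0 (border '')
j=2 s[j]='a': π[2]=1 (border 'a')
j=3 s[j]='a': k: 1→0; π[3]=1 (border 'a')
j=4 s[j]='a': k: 1→0; π[4]=1 (border 'a')
j=5 s[j]='a': k: 1→0; π[5]=1 (border 'a')
j=6 s[j]='b': π[6]=2 (border 'ab')
j=7 s[j]='a': π[7]=3 (border 'aba')
j=8 s[j]='a': π[8]=4 (border 'abaa')
j=9 s[j]='a': π[9]=5 (border 'abaaa')
j=10 s[j]='a': π[10]=6 (border 'abaaaa')
j=11 s[j]='b': π[11]=7 (border 'abaaaab')
j=12 s[j]='b': k: 7→2→0; π[12]=0 (border '')
j=13 s[j]='b': π[13]=0 (border '')
j=14 s[j]='a': π[14]=1 (border 'a')
j=15 s[j]='a': k: 1→0; π[15]=1 (border 'a')
j=16 s[j]='b': π[16]=2 (border 'ab')
j=17 s[j]='b': k: 2→0; π[17]=0 (border '')
j=18 s[j]='b': π[18]=0 (border '')
j=19 s[j]='a': π[19]=1 (border 'a')
j=20 s[j]='b': π[20]=2 (border 'ab')
j=21 s[j]='a': π[21]=3 (border 'aba')
j=22 s[j]='b': k: 3→1; π[22]=2 (border 'ab')
j=23 s[j]='a': π[23]=3 (border 'aba')
j=24 s[j]='a': π[24]=4 (border 'abaa')
j=25 s[j]='b': k: 4→1; π[25]=2 (border 'ab')
j=26 s[j]='a': π[26]=3 (border 'aba')
j=27 s[j]='a': π[27]=4 (border 'abaa')

[0, 0, 1, 1, 1, 1, 2, 3, 4, 5, 6, 7, 0, 0, 1, 1, 2, 0, 0, 1, 2, 3, 2, 3, 4, 2, 3, 4]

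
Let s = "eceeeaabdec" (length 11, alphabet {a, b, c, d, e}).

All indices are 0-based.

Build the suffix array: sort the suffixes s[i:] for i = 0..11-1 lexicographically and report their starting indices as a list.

sorted suffixes:
  #0 SA[0]=5  'aabdec'
  #1 SA[1]=6  'abdec'
  #2 SA[2]=7  'bdec'
  #3 SA[3]=10  'c'
  #4 SA[4]=1  'ceeeaabdec'
  #5 SA[5]=8  'dec'
  #6 SA[6]=4  'eaabdec'
  #7 SA[7]=9  'ec'
  #8 SA[8]=0  'eceeeaabdec'
  #9 SA[9]=3  'eeaabdec'
  #10 SA[10]=2  'eeeaabdec'

[5, 6, 7, 10, 1, 8, 4, 9, 0, 3, 2]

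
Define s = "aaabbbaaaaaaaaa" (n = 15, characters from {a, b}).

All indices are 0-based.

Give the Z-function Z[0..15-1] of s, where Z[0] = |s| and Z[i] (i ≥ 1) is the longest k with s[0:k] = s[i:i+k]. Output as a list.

Z[0]=15
i=1: outside box; Z[1]=2 scan→box=[1,3)
i=2: min(r-i=1, Z[1]=2)=1; Z[2]=1
i=3: outside box; Z[3]=0
i=4: outside box; Z[4]=0
i=5: outside box; Z[5]=0
i=6: outside box; Z[6]=3 scan→box=[6,9)
i=7: min(r-i=2, Z[1]=2)=2; Z[7]=3 scan→box=[7,10)
i=8: min(r-i=2, Z[1]=2)=2; Z[8]=3 scan→box=[8,11)
i=9: min(r-i=2, Z[1]=2)=2; Z[9]=3 scan→box=[9,12)
i=10: min(r-i=2, Z[1]=2)=2; Z[10]=3 scan→box=[10,13)
i=11: min(r-i=2, Z[1]=2)=2; Z[11]=3 scan→box=[11,14)
i=12: min(r-i=2, Z[1]=2)=2; Z[12]=3 scan→box=[12,15)
i=13: min(r-i=2, Z[1]=2)=2; Z[13]=2
i=14: min(r-i=1, Z[2]=1)=1; Z[14]=1

[15, 2, 1, 0, 0, 0, 3, 3, 3, 3, 3, 3, 3, 2, 1]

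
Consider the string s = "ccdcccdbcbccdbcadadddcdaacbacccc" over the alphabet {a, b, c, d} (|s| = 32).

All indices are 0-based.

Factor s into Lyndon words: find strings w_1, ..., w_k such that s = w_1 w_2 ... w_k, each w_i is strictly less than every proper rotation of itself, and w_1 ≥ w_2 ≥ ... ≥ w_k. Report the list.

["ccd", "cccd", "bcbccd", "bc", "adadddcd", "aacbacccc"]

emit factor 1: 'ccd' (i=0, period=3)
emit factor 2: 'cccd' (i=3, period=4)
emit factor 3: 'bcbccd' (i=7, period=6)
emit factor 4: 'bc' (i=13, period=2)
emit factor 5: 'adadddcd' (i=15, period=8)
emit factor 6: 'aacbacccc' (i=23, period=9)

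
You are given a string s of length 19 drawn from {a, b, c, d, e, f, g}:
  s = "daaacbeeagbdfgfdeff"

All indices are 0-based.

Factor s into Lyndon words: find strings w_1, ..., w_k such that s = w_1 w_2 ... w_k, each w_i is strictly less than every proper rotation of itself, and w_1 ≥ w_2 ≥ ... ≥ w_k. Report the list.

["d", "aaacbeeagbdfgfdeff"]

emit factor 1: 'd' (i=0, period=1)
emit factor 2: 'aaacbeeagbdfgfdeff' (i=1, period=18)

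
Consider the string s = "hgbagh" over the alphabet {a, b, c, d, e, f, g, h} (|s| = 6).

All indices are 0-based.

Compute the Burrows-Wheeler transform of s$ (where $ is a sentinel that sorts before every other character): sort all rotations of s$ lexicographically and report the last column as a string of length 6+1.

rank  rotation last
    0  $hgbagh  h
    1  agh$hgb  b
    2  bagh$hg  g
    3  gbagh$h  h
    4  gh$hgba  a
    5  h$hgbag  g
    6  hgbagh$  $

hbghag$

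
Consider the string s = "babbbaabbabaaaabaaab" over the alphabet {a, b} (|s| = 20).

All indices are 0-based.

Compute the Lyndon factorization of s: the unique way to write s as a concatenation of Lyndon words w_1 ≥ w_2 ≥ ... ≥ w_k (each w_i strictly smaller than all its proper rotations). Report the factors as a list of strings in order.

emit factor 1: 'b' (i=0, period=1)
emit factor 2: 'abbb' (i=1, period=4)
emit factor 3: 'aabbab' (i=5, period=6)
emit factor 4: 'aaaabaaab' (i=11, period=9)

["b", "abbb", "aabbab", "aaaabaaab"]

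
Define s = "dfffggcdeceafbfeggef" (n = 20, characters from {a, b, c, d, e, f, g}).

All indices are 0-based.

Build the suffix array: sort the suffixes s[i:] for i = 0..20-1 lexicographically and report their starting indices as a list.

[11, 13, 6, 9, 7, 0, 10, 8, 18, 15, 19, 12, 14, 1, 2, 3, 5, 17, 4, 16]

sorted suffixes:
  #0 SA[0]=11  'afbfeggef'
  #1 SA[1]=13  'bfeggef'
  #2 SA[2]=6  'cdeceafbfeggef'
  #3 SA[3]=9  'ceafbfeggef'
  #4 SA[4]=7  'deceafbfeggef'
  #5 SA[5]=0  'dfffggcdeceafbfeggef'
  #6 SA[6]=10  'eafbfeggef'
  #7 SA[7]=8  'eceafbfeggef'
  #8 SA[8]=18  'ef'
  #9 SA[9]=15  'eggef'
  #10 SA[10]=19  'f'
  #11 SA[11]=12  'fbfeggef'
  #12 SA[12]=14  'feggef'
  #13 SA[13]=1  'fffggcdeceafbfeggef'
  #14 SA[14]=2  'ffggcdeceafbfeggef'
  #15 SA[15]=3  'fggcdeceafbfeggef'
  #16 SA[16]=5  'gcdeceafbfeggef'
  #17 SA[17]=17  'gef'
  #18 SA[18]=4  'ggcdeceafbfeggef'
  #19 SA[19]=16  'ggef'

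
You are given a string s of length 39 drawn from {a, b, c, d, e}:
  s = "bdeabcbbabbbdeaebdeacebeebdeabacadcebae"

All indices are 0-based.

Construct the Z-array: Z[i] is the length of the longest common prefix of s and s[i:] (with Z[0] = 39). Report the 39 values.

Z[0]=39
i=1: fresh scan; Z[1]=0
i=2: fresh scan; Z[2]=0
i=3: fresh scan; Z[3]=0
i=4: fresh scan; Z[4]=1 extend→box=[4,5)
i=5: fresh scan; Z[5]=0
i=6: fresh scan; Z[6]=1 extend→box=[6,7)
i=7: fresh scan; Z[7]=1 extend→box=[7,8)
i=8: fresh scan; Z[8]=0
i=9: fresh scan; Z[9]=1 extend→box=[9,10)
i=10: fresh scan; Z[10]=1 extend→box=[10,11)
i=11: fresh scan; Z[11]=4 extend→box=[11,15)
i=12: min(r-i=3, Z[1]=0)=0; Z[12]=0
i=13: min(r-i=2, Z[2]=0)=0; Z[13]=0
i=14: min(r-i=1, Z[3]=0)=0; Z[14]=0
i=15: fresh scan; Z[15]=0
i=16: fresh scan; Z[16]=4 extend→box=[16,20)
i=17: min(r-i=3, Z[1]=0)=0; Z[17]=0
i=18: min(r-i=2, Z[2]=0)=0; Z[18]=0
i=19: min(r-i=1, Z[3]=0)=0; Z[19]=0
i=20: fresh scan; Z[20]=0
i=21: fresh scan; Z[21]=0
i=22: fresh scan; Z[22]=1 extend→box=[22,23)
i=23: fresh scan; Z[23]=0
i=24: fresh scan; Z[24]=0
i=25: fresh scan; Z[25]=5 extend→box=[25,30)
i=26: min(r-i=4, Z[1]=0)=0; Z[26]=0
i=27: min(r-i=3, Z[2]=0)=0; Z[27]=0
i=28: min(r-i=2, Z[3]=0)=0; Z[28]=0
i=29: min(r-i=1, Z[4]=1)=1; Z[29]=1
i=30: fresh scan; Z[30]=0
i=31: fresh scan; Z[31]=0
i=32: fresh scan; Z[32]=0
i=33: fresh scan; Z[33]=0
i=34: fresh scan; Z[34]=0
i=35: fresh scan; Z[35]=0
i=36: fresh scan; Z[36]=1 extend→box=[36,37)
i=37: fresh scan; Z[37]=0
i=38: fresh scan; Z[38]=0

[39, 0, 0, 0, 1, 0, 1, 1, 0, 1, 1, 4, 0, 0, 0, 0, 4, 0, 0, 0, 0, 0, 1, 0, 0, 5, 0, 0, 0, 1, 0, 0, 0, 0, 0, 0, 1, 0, 0]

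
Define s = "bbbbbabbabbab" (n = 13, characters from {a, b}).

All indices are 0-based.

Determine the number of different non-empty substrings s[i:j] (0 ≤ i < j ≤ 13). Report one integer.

rank→(start, suffix):
  0 → (11, 'ab')
  1 → (8, 'abbab')
  2 → (5, 'abbabbab')
  3 → (12, 'b')
  4 → (10, 'bab')
  5 → (7, 'babbab')
  6 → (4, 'babbabbab')
  7 → (9, 'bbab')
  8 → (6, 'bbabbab')
  9 → (3, 'bbabbabbab')
  10 → (2, 'bbbabbabbab')
  11 → (1, 'bbbbabbabbab')
  12 → (0, 'bbbbbabbabbab')

SA = [11, 8, 5, 12, 10, 7, 4, 9, 6, 3, 2, 1, 0]
[i] adj suffixes → lcp
  [1] 11/8 → 2 ('ab')
  [2] 8/5 → 5 ('abbab')
  [3] 5/12 → 0 ('')
  [4] 12/10 → 1 ('b')
  [5] 10/7 → 3 ('bab')
  [6] 7/4 → 6 ('babbab')
  [7] 4/9 → 1 ('b')
  [8] 9/6 → 4 ('bbab')
  [9] 6/3 → 7 ('bbabbab')
  [10] 3/2 → 2 ('bb')
  [11] 2/1 → 3 ('bbb')
  [12] 1/0 → 4 ('bbbb')

n(n+1)/2 = 13·14/2 = 91
Σ LCP = 0 + 2 + 5 + 0 + 1 + 3 + 6 + 1 + 4 + 7 + 2 + 3 + 4 = 38
distinct = 91 − 38 = 53

53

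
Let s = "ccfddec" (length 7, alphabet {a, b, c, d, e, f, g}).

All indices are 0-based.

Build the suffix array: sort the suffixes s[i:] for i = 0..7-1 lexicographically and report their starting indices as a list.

[6, 0, 1, 3, 4, 5, 2]

rank→(start, suffix):
  0 → (6, 'c')
  1 → (0, 'ccfddec')
  2 → (1, 'cfddec')
  3 → (3, 'ddec')
  4 → (4, 'dec')
  5 → (5, 'ec')
  6 → (2, 'fddec')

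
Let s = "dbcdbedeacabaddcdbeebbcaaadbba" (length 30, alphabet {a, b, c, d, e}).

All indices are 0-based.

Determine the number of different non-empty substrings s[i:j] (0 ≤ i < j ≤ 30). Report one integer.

sorted suffixes:
  #0 SA[0]=29  'a'
  #1 SA[1]=23  'aaadbba'
  #2 SA[2]=24  'aadbba'
  #3 SA[3]=10  'abaddcdbeebbcaaadbba'
  #4 SA[4]=8  'acabaddcdbeebbcaaadbba'
  #5 SA[5]=25  'adbba'
  #6 SA[6]=12  'addcdbeebbcaaadbba'
  #7 SA[7]=28  'ba'
  #8 SA[8]=11  'baddcdbeebbcaaadbba'
  #9 SA[9]=27  'bba'
  #10 SA[10]=20  'bbcaaadbba'
  #11 SA[11]=21  'bcaaadbba'
  #12 SA[12]=1  'bcdbedeacabaddcdbeebbcaaadbba'
  #13 SA[13]=4  'bedeacabaddcdbeebbcaaadbba'
  #14 SA[14]=17  'beebbcaaadbba'
  #15 SA[15]=22  'caaadbba'
  #16 SA[16]=9  'cabaddcdbeebbcaaadbba'
  #17 SA[17]=2  'cdbedeacabaddcdbeebbcaaadbba'
  #18 SA[18]=15  'cdbeebbcaaadbba'
  #19 SA[19]=26  'dbba'
  #20 SA[20]=0  'dbcdbedeacabaddcdbeebbcaaadbba'
  #21 SA[21]=3  'dbedeacabaddcdbeebbcaaadbba'
  #22 SA[22]=16  'dbeebbcaaadbba'
  #23 SA[23]=14  'dcdbeebbcaaadbba'
  #24 SA[24]=13  'ddcdbeebbcaaadbba'
  #25 SA[25]=6  'deacabaddcdbeebbcaaadbba'
  #26 SA[26]=7  'eacabaddcdbeebbcaaadbba'
  #27 SA[27]=19  'ebbcaaadbba'
  #28 SA[28]=5  'edeacabaddcdbeebbcaaadbba'
  #29 SA[29]=18  'eebbcaaadbba'

SA = [29, 23, 24, 10, 8, 25, 12, 28, 11, 27, 20, 21, 1, 4, 17, 22, 9, 2, 15, 26, 0, 3, 16, 14, 13, 6, 7, 19, 5, 18]
[i] adj suffixes → lcp
  [1] 29/23 → 1 ('a')
  [2] 23/24 → 2 ('aa')
  [3] 24/10 → 1 ('a')
  [4] 10/8 → 1 ('a')
  [5] 8/25 → 1 ('a')
  [6] 25/12 → 2 ('ad')
  [7] 12/28 → 0 ('')
  [8] 28/11 → 2 ('ba')
  [9] 11/27 → 1 ('b')
  [10] 27/20 → 2 ('bb')
  [11] 20/21 → 1 ('b')
  [12] 21/1 → 2 ('bc')
  [13] 1/4 → 1 ('b')
  [14] 4/17 → 2 ('be')
  [15] 17/22 → 0 ('')
  [16] 22/9 → 2 ('ca')
  [17] 9/2 → 1 ('c')
  [18] 2/15 → 4 ('cdbe')
  [19] 15/26 → 0 ('')
  [20] 26/0 → 2 ('db')
  [21] 0/3 → 2 ('db')
  [22] 3/16 → 3 ('dbe')
  [23] 16/14 → 1 ('d')
  [24] 14/13 → 1 ('d')
  [25] 13/6 → 1 ('d')
  [26] 6/7 → 0 ('')
  [27] 7/19 → 1 ('e')
  [28] 19/5 → 1 ('e')
  [29] 5/18 → 1 ('e')

n(n+1)/2 = 30·31/2 = 465
Σ LCP = 0 + 1 + 2 + 1 + 1 + 1 + 2 + 0 + 2 + 1 + 2 + 1 + 2 + 1 + 2 + 0 + 2 + 1 + 4 + 0 + 2 + 2 + 3 + 1 + 1 + 1 + 0 + 1 + 1 + 1 = 39
distinct = 465 − 39 = 426

426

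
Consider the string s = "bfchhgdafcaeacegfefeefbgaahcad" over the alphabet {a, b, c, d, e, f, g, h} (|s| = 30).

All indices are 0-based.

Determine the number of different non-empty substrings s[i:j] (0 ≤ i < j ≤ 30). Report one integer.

sorted suffixes:
  #0 SA[0]=24  'aahcad'
  #1 SA[1]=12  'acegfefeefbgaahcad'
  #2 SA[2]=28  'ad'
  #3 SA[3]=10  'aeacegfefeefbgaahcad'
  #4 SA[4]=7  'afcaeacegfefeefbgaahcad'
  #5 SA[5]=25  'ahcad'
  #6 SA[6]=0  'bfchhgdafcaeacegfefeefbgaahcad'
  #7 SA[7]=22  'bgaahcad'
  #8 SA[8]=27  'cad'
  #9 SA[9]=9  'caeacegfefeefbgaahcad'
  #10 SA[10]=13  'cegfefeefbgaahcad'
  #11 SA[11]=2  'chhgdafcaeacegfefeefbgaahcad'
  #12 SA[12]=29  'd'
  #13 SA[13]=6  'dafcaeacegfefeefbgaahcad'
  #14 SA[14]=11  'eacegfefeefbgaahcad'
  #15 SA[15]=19  'eefbgaahcad'
  #16 SA[16]=20  'efbgaahcad'
  #17 SA[17]=17  'efeefbgaahcad'
  #18 SA[18]=14  'egfefeefbgaahcad'
  #19 SA[19]=21  'fbgaahcad'
  #20 SA[20]=8  'fcaeacegfefeefbgaahcad'
  #21 SA[21]=1  'fchhgdafcaeacegfefeefbgaahcad'
  #22 SA[22]=18  'feefbgaahcad'
  #23 SA[23]=16  'fefeefbgaahcad'
  #24 SA[24]=23  'gaahcad'
  #25 SA[25]=5  'gdafcaeacegfefeefbgaahcad'
  #26 SA[26]=15  'gfefeefbgaahcad'
  #27 SA[27]=26  'hcad'
  #28 SA[28]=4  'hgdafcaeacegfefeefbgaahcad'
  #29 SA[29]=3  'hhgdafcaeacegfefeefbgaahcad'

SA = [24, 12, 28, 10, 7, 25, 0, 22, 27, 9, 13, 2, 29, 6, 11, 19, 20, 17, 14, 21, 8, 1, 18, 16, 23, 5, 15, 26, 4, 3]
rank  pair      lcp
   1  s[24:],s[12:]  1  'a'
   2  s[12:],s[28:]  1  'a'
   3  s[28:],s[10:]  1  'a'
   4  s[10:],s[7:]  1  'a'
   5  s[7:],s[25:]  1  'a'
   6  s[25:],s[0:]  0  ''
   7  s[0:],s[22:]  1  'b'
   8  s[22:],s[27:]  0  ''
   9  s[27:],s[9:]  2  'ca'
  10  s[9:],s[13:]  1  'c'
  11  s[13:],s[2:]  1  'c'
  12  s[2:],s[29:]  0  ''
  13  s[29:],s[6:]  1  'd'
  14  s[6:],s[11:]  0  ''
  15  s[11:],s[19:]  1  'e'
  16  s[19:],s[20:]  1  'e'
  17  s[20:],s[17:]  2  'ef'
  18  s[17:],s[14:]  1  'e'
  19  s[14:],s[21:]  0  ''
  20  s[21:],s[8:]  1  'f'
  21  s[8:],s[1:]  2  'fc'
  22  s[1:],s[18:]  1  'f'
  23  s[18:],s[16:]  2  'fe'
  24  s[16:],s[23:]  0  ''
  25  s[23:],s[5:]  1  'g'
  26  s[5:],s[15:]  1  'g'
  27  s[15:],s[26:]  0  ''
  28  s[26:],s[4:]  1  'h'
  29  s[4:],s[3:]  1  'h'

n(n+1)/2 = 30·31/2 = 465
Σ LCP = 0 + 1 + 1 + 1 + 1 + 1 + 0 + 1 + 0 + 2 + 1 + 1 + 0 + 1 + 0 + 1 + 1 + 2 + 1 + 0 + 1 + 2 + 1 + 2 + 0 + 1 + 1 + 0 + 1 + 1 = 26
distinct = 465 − 26 = 439

439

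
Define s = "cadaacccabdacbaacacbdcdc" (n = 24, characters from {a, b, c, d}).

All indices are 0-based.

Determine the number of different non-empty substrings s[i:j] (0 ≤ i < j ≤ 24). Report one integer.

267

rank | idx | suffix
   0 |  14 | aacacbdcdc
   1 |   3 | aacccabdacbaacacbdcdc
   2 |   8 | abdacbaacacbdcdc
   3 |  15 | acacbdcdc
   4 |  11 | acbaacacbdcdc
   5 |  17 | acbdcdc
   6 |   4 | acccabdacbaacacbdcdc
   7 |   1 | adaacccabdacbaacacbdcdc
   8 |  13 | baacacbdcdc
   9 |   9 | bdacbaacacbdcdc
  10 |  19 | bdcdc
  11 |  23 | c
  12 |   7 | cabdacbaacacbdcdc
  13 |  16 | cacbdcdc
  14 |   0 | cadaacccabdacbaacacbdcdc
  15 |  12 | cbaacacbdcdc
  16 |  18 | cbdcdc
  17 |   6 | ccabdacbaacacbdcdc
  18 |   5 | cccabdacbaacacbdcdc
  19 |  21 | cdc
  20 |   2 | daacccabdacbaacacbdcdc
  21 |  10 | dacbaacacbdcdc
  22 |  22 | dc
  23 |  20 | dcdc

SA = [14, 3, 8, 15, 11, 17, 4, 1, 13, 9, 19, 23, 7, 16, 0, 12, 18, 6, 5, 21, 2, 10, 22, 20]
i: (SA[i-1],SA[i]) lcp shared
  1: (14,3) 3 'aac'
  2: (3,8) 1 'a'
  3: (8,15) 1 'a'
  4: (15,11) 2 'ac'
  5: (11,17) 3 'acb'
  6: (17,4) 2 'ac'
  7: (4,1) 1 'a'
  8: (1,13) 0 ''
  9: (13,9) 1 'b'
  10: (9,19) 2 'bd'
  11: (19,23) 0 ''
  12: (23,7) 1 'c'
  13: (7,16) 2 'ca'
  14: (16,0) 2 'ca'
  15: (0,12) 1 'c'
  16: (12,18) 2 'cb'
  17: (18,6) 1 'c'
  18: (6,5) 2 'cc'
  19: (5,21) 1 'c'
  20: (21,2) 0 ''
  21: (2,10) 2 'da'
  22: (10,22) 1 'd'
  23: (22,20) 2 'dc'

n(n+1)/2 = 24·25/2 = 300
Σ LCP = 0 + 3 + 1 + 1 + 2 + 3 + 2 + 1 + 0 + 1 + 2 + 0 + 1 + 2 + 2 + 1 + 2 + 1 + 2 + 1 + 0 + 2 + 1 + 2 = 33
distinct = 300 − 33 = 267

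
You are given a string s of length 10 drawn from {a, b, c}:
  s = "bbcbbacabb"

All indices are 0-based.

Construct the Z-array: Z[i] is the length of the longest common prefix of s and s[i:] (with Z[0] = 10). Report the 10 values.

Z[0]=10
i=1: outside box; Z[1]=1 extend→box=[1,2)
i=2: outside box; Z[2]=0
i=3: outside box; Z[3]=2 extend→box=[3,5)
i=4: min(r-i=1, Z[1]=1)=1; Z[4]=1
i=5: outside box; Z[5]=0
i=6: outside box; Z[6]=0
i=7: outside box; Z[7]=0
i=8: outside box; Z[8]=2 extend→box=[8,10)
i=9: min(r-i=1, Z[1]=1)=1; Z[9]=1

[10, 1, 0, 2, 1, 0, 0, 0, 2, 1]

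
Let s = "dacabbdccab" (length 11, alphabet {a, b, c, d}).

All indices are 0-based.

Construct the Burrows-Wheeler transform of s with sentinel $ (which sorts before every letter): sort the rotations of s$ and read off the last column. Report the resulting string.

rank  rotation      last
    0  $dacabbdccab  b
    1  ab$dacabbdcc  c
    2  abbdccab$dac  c
    3  acabbdccab$d  d
    4  b$dacabbdcca  a
    5  bbdccab$daca  a
    6  bdccab$dacab  b
    7  cab$dacabbdc  c
    8  cabbdccab$da  a
    9  ccab$dacabbd  d
   10  dacabbdccab$  $
   11  dccab$dacabb  b

bccdaabcad$b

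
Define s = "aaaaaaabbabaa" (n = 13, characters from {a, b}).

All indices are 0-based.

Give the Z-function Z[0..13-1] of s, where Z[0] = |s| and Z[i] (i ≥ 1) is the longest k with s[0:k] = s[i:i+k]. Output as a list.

[13, 6, 5, 4, 3, 2, 1, 0, 0, 1, 0, 2, 1]

Z[0]=13
i=1: fresh scan; Z[1]=6 extend→box=[1,7)
i=2: min(r-i=5, Z[1]=6)=5; Z[2]=5
i=3: min(r-i=4, Z[2]=5)=4; Z[3]=4
i=4: min(r-i=3, Z[3]=4)=3; Z[4]=3
i=5: min(r-i=2, Z[4]=3)=2; Z[5]=2
i=6: min(r-i=1, Z[5]=2)=1; Z[6]=1
i=7: fresh scan; Z[7]=0
i=8: fresh scan; Z[8]=0
i=9: fresh scan; Z[9]=1 extend→box=[9,10)
i=10: fresh scan; Z[10]=0
i=11: fresh scan; Z[11]=2 extend→box=[11,13)
i=12: min(r-i=1, Z[1]=6)=1; Z[12]=1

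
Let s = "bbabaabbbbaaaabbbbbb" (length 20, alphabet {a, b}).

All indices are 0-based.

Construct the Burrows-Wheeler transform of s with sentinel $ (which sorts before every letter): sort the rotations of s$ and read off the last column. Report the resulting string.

rank  rotation               last
    0  $bbabaabbbbaaaabbbbbb  b
    1  aaaabbbbbb$bbabaabbbb  b
    2  aaabbbbbb$bbabaabbbba  a
    3  aabbbbaaaabbbbbb$bbab  b
    4  aabbbbbb$bbabaabbbbaa  a
    5  abaabbbbaaaabbbbbb$bb  b
    6  abbbbaaaabbbbbb$bbaba  a
    7  abbbbbb$bbabaabbbbaaa  a
    8  b$bbabaabbbbaaaabbbbb  b
    9  baaaabbbbbb$bbabaabbb  b
   10  baabbbbaaaabbbbbb$bba  a
   11  babaabbbbaaaabbbbbb$b  b
   12  bb$bbabaabbbbaaaabbbb  b
   13  bbaaaabbbbbb$bbabaabb  b
   14  bbabaabbbbaaaabbbbbb$  $
   15  bbb$bbabaabbbbaaaabbb  b
   16  bbbaaaabbbbbb$bbabaab  b
   17  bbbb$bbabaabbbbaaaabb  b
   18  bbbbaaaabbbbbb$bbabaa  a
   19  bbbbb$bbabaabbbbaaaab  b
   20  bbbbbb$bbabaabbbbaaaa  a

bbababaabbabbb$bbbaba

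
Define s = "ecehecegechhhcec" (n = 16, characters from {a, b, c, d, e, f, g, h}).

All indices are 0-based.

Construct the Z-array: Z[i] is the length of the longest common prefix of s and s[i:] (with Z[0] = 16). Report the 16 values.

Z[0]=16
i=1: outside box; Z[1]=0
i=2: outside box; Z[2]=1 grow→box=[2,3)
i=3: outside box; Z[3]=0
i=4: outside box; Z[4]=3 grow→box=[4,7)
i=5: min(r-i=2, Z[1]=0)=0; Z[5]=0
i=6: min(r-i=1, Z[2]=1)=1; Z[6]=1
i=7: outside box; Z[7]=0
i=8: outside box; Z[8]=2 grow→box=[8,10)
i=9: min(r-i=1, Z[1]=0)=0; Z[9]=0
i=10: outside box; Z[10]=0
i=11: outside box; Z[11]=0
i=12: outside box; Z[12]=0
i=13: outside box; Z[13]=0
i=14: outside box; Z[14]=2 grow→box=[14,16)
i=15: min(r-i=1, Z[1]=0)=0; Z[15]=0

[16, 0, 1, 0, 3, 0, 1, 0, 2, 0, 0, 0, 0, 0, 2, 0]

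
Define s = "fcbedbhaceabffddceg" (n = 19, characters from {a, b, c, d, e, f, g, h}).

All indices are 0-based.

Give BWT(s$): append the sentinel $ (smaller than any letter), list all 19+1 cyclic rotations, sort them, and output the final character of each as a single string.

gehcadfadedfcbc$fbeb

rank  rotation              last
    0  $fcbedbhaceabffddceg  g
    1  abffddceg$fcbedbhace  e
    2  aceabffddceg$fcbedbh  h
    3  bedbhaceabffddceg$fc  c
    4  bffddceg$fcbedbhacea  a
    5  bhaceabffddceg$fcbed  d
    6  cbedbhaceabffddceg$f  f
    7  ceabffddceg$fcbedbha  a
    8  ceg$fcbedbhaceabffdd  d
    9  dbhaceabffddceg$fcbe  e
   10  dceg$fcbedbhaceabffd  d
   11  ddceg$fcbedbhaceabff  f
   12  eabffddceg$fcbedbhac  c
   13  edbhaceabffddceg$fcb  b
   14  eg$fcbedbhaceabffddc  c
   15  fcbedbhaceabffddceg$  $
   16  fddceg$fcbedbhaceabf  f
   17  ffddceg$fcbedbhaceab  b
   18  g$fcbedbhaceabffddce  e
   19  haceabffddceg$fcbedb  b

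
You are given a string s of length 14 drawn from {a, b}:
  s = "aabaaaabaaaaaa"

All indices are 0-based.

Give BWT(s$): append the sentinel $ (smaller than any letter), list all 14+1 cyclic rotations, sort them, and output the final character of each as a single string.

aaaaaabbaa$aaaa

rank  rotation         last
    0  $aabaaaabaaaaaa  a
    1  a$aabaaaabaaaaa  a
    2  aa$aabaaaabaaaa  a
    3  aaa$aabaaaabaaa  a
    4  aaaa$aabaaaabaa  a
    5  aaaaa$aabaaaaba  a
    6  aaaaaa$aabaaaab  b
    7  aaaabaaaaaa$aab  b
    8  aaabaaaaaa$aaba  a
    9  aabaaaaaa$aabaa  a
   10  aabaaaabaaaaaa$  $
   11  abaaaaaa$aabaaa  a
   12  abaaaabaaaaaa$a  a
   13  baaaaaa$aabaaaa  a
   14  baaaabaaaaaa$aa  a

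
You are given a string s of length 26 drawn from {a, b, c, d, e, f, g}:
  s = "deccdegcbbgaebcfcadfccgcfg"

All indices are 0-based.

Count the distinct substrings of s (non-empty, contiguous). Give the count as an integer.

sorted suffixes:
  #0 SA[0]=17  'adfccgcfg'
  #1 SA[1]=11  'aebcfcadfccgcfg'
  #2 SA[2]=8  'bbgaebcfcadfccgcfg'
  #3 SA[3]=13  'bcfcadfccgcfg'
  #4 SA[4]=9  'bgaebcfcadfccgcfg'
  #5 SA[5]=16  'cadfccgcfg'
  #6 SA[6]=7  'cbbgaebcfcadfccgcfg'
  #7 SA[7]=2  'ccdegcbbgaebcfcadfccgcfg'
  #8 SA[8]=20  'ccgcfg'
  #9 SA[9]=3  'cdegcbbgaebcfcadfccgcfg'
  #10 SA[10]=14  'cfcadfccgcfg'
  #11 SA[11]=23  'cfg'
  #12 SA[12]=21  'cgcfg'
  #13 SA[13]=0  'deccdegcbbgaebcfcadfccgcfg'
  #14 SA[14]=4  'degcbbgaebcfcadfccgcfg'
  #15 SA[15]=18  'dfccgcfg'
  #16 SA[16]=12  'ebcfcadfccgcfg'
  #17 SA[17]=1  'eccdegcbbgaebcfcadfccgcfg'
  #18 SA[18]=5  'egcbbgaebcfcadfccgcfg'
  #19 SA[19]=15  'fcadfccgcfg'
  #20 SA[20]=19  'fccgcfg'
  #21 SA[21]=24  'fg'
  #22 SA[22]=25  'g'
  #23 SA[23]=10  'gaebcfcadfccgcfg'
  #24 SA[24]=6  'gcbbgaebcfcadfccgcfg'
  #25 SA[25]=22  'gcfg'

SA = [17, 11, 8, 13, 9, 16, 7, 2, 20, 3, 14, 23, 21, 0, 4, 18, 12, 1, 5, 15, 19, 24, 25, 10, 6, 22]
[i] adj suffixes → lcp
  [1] 17/11 → 1 ('a')
  [2] 11/8 → 0 ('')
  [3] 8/13 → 1 ('b')
  [4] 13/9 → 1 ('b')
  [5] 9/16 → 0 ('')
  [6] 16/7 → 1 ('c')
  [7] 7/2 → 1 ('c')
  [8] 2/20 → 2 ('cc')
  [9] 20/3 → 1 ('c')
  [10] 3/14 → 1 ('c')
  [11] 14/23 → 2 ('cf')
  [12] 23/21 → 1 ('c')
  [13] 21/0 → 0 ('')
  [14] 0/4 → 2 ('de')
  [15] 4/18 → 1 ('d')
  [16] 18/12 → 0 ('')
  [17] 12/1 → 1 ('e')
  [18] 1/5 → 1 ('e')
  [19] 5/15 → 0 ('')
  [20] 15/19 → 2 ('fc')
  [21] 19/24 → 1 ('f')
  [22] 24/25 → 0 ('')
  [23] 25/10 → 1 ('g')
  [24] 10/6 → 1 ('g')
  [25] 6/22 → 2 ('gc')

n(n+1)/2 = 26·27/2 = 351
Σ LCP = 0 + 1 + 0 + 1 + 1 + 0 + 1 + 1 + 2 + 1 + 1 + 2 + 1 + 0 + 2 + 1 + 0 + 1 + 1 + 0 + 2 + 1 + 0 + 1 + 1 + 2 = 24
distinct = 351 − 24 = 327

327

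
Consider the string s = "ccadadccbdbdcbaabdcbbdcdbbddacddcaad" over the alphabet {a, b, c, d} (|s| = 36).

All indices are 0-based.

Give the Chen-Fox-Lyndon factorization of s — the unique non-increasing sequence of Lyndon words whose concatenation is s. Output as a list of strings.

["c", "c", "adadccbdbdcb", "aabdcbbdcdbbddacddcaad"]

emit factor 1: 'c' (i=0, period=1)
emit factor 2: 'c' (i=1, period=1)
emit factor 3: 'adadccbdbdcb' (i=2, period=12)
emit factor 4: 'aabdcbbdcdbbddacddcaad' (i=14, period=22)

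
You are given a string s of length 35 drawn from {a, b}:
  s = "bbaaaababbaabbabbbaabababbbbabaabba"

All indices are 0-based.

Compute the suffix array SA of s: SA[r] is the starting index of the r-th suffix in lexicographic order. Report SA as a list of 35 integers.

[34, 2, 3, 18, 4, 30, 10, 28, 19, 5, 21, 31, 7, 11, 14, 23, 33, 1, 17, 29, 9, 27, 20, 6, 13, 22, 32, 0, 16, 8, 26, 12, 15, 25, 24]

sorted suffixes:
  #0 SA[0]=34  'a'
  #1 SA[1]=2  'aaaababbaabbabbbaabababbbbabaabba'
  #2 SA[2]=3  'aaababbaabbabbbaabababbbbabaabba'
  #3 SA[3]=18  'aabababbbbabaabba'
  #4 SA[4]=4  'aababbaabbabbbaabababbbbabaabba'
  #5 SA[5]=30  'aabba'
  #6 SA[6]=10  'aabbabbbaabababbbbabaabba'
  #7 SA[7]=28  'abaabba'
  #8 SA[8]=19  'abababbbbabaabba'
  #9 SA[9]=5  'ababbaabbabbbaabababbbbabaabba'
  #10 SA[10]=21  'ababbbbabaabba'
  #11 SA[11]=31  'abba'
  #12 SA[12]=7  'abbaabbabbbaabababbbbabaabba'
  #13 SA[13]=11  'abbabbbaabababbbbabaabba'
  #14 SA[14]=14  'abbbaabababbbbabaabba'
  #15 SA[15]=23  'abbbbabaabba'
  #16 SA[16]=33  'ba'
  #17 SA[17]=1  'baaaababbaabbabbbaabababbbbabaabba'
  #18 SA[18]=17  'baabababbbbabaabba'
  #19 SA[19]=29  'baabba'
  #20 SA[20]=9  'baabbabbbaabababbbbabaabba'
  #21 SA[21]=27  'babaabba'
  #22 SA[22]=20  'bababbbbabaabba'
  #23 SA[23]=6  'babbaabbabbbaabababbbbabaabba'
  #24 SA[24]=13  'babbbaabababbbbabaabba'
  #25 SA[25]=22  'babbbbabaabba'
  #26 SA[26]=32  'bba'
  #27 SA[27]=0  'bbaaaababbaabbabbbaabababbbbabaabba'
  #28 SA[28]=16  'bbaabababbbbabaabba'
  #29 SA[29]=8  'bbaabbabbbaabababbbbabaabba'
  #30 SA[30]=26  'bbabaabba'
  #31 SA[31]=12  'bbabbbaabababbbbabaabba'
  #32 SA[32]=15  'bbbaabababbbbabaabba'
  #33 SA[33]=25  'bbbabaabba'
  #34 SA[34]=24  'bbbbabaabba'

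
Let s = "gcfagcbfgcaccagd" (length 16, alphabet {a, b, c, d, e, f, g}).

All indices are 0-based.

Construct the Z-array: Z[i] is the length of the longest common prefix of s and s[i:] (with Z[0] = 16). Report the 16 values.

[16, 0, 0, 0, 2, 0, 0, 0, 2, 0, 0, 0, 0, 0, 1, 0]

Z[0]=16
i=1: outside box; Z[1]=0
i=2: outside box; Z[2]=0
i=3: outside box; Z[3]=0
i=4: outside box; Z[4]=2 extend→box=[4,6)
i=5: min(r-i=1, Z[1]=0)=0; Z[5]=0
i=6: outside box; Z[6]=0
i=7: outside box; Z[7]=0
i=8: outside box; Z[8]=2 extend→box=[8,10)
i=9: min(r-i=1, Z[1]=0)=0; Z[9]=0
i=10: outside box; Z[10]=0
i=11: outside box; Z[11]=0
i=12: outside box; Z[12]=0
i=13: outside box; Z[13]=0
i=14: outside box; Z[14]=1 extend→box=[14,15)
i=15: outside box; Z[15]=0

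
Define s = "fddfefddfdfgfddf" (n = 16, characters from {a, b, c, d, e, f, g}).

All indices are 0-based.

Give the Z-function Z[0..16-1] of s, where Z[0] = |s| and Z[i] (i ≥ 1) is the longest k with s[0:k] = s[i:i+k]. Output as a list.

Z[0]=16
i=1: fresh scan; Z[1]=0
i=2: fresh scan; Z[2]=0
i=3: fresh scan; Z[3]=1 extend→box=[3,4)
i=4: fresh scan; Z[4]=0
i=5: fresh scan; Z[5]=4 extend→box=[5,9)
i=6: min(r-i=3, Z[1]=0)=0; Z[6]=0
i=7: min(r-i=2, Z[2]=0)=0; Z[7]=0
i=8: min(r-i=1, Z[3]=1)=1; Z[8]=2 extend→box=[8,10)
i=9: min(r-i=1, Z[1]=0)=0; Z[9]=0
i=10: fresh scan; Z[10]=1 extend→box=[10,11)
i=11: fresh scan; Z[11]=0
i=12: fresh scan; Z[12]=4 extend→box=[12,16)
i=13: min(r-i=3, Z[1]=0)=0; Z[13]=0
i=14: min(r-i=2, Z[2]=0)=0; Z[14]=0
i=15: min(r-i=1, Z[3]=1)=1; Z[15]=1

[16, 0, 0, 1, 0, 4, 0, 0, 2, 0, 1, 0, 4, 0, 0, 1]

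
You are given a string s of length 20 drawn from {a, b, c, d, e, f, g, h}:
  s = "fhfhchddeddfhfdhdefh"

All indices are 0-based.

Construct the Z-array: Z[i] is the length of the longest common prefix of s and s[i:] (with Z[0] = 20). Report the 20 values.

[20, 0, 2, 0, 0, 0, 0, 0, 0, 0, 0, 3, 0, 1, 0, 0, 0, 0, 2, 0]

Z[0]=20
i=1: outside box; Z[1]=0
i=2: outside box; Z[2]=2 grow→box=[2,4)
i=3: min(r-i=1, Z[1]=0)=0; Z[3]=0
i=4: outside box; Z[4]=0
i=5: outside box; Z[5]=0
i=6: outside box; Z[6]=0
i=7: outside box; Z[7]=0
i=8: outside box; Z[8]=0
i=9: outside box; Z[9]=0
i=10: outside box; Z[10]=0
i=11: outside box; Z[11]=3 grow→box=[11,14)
i=12: min(r-i=2, Z[1]=0)=0; Z[12]=0
i=13: min(r-i=1, Z[2]=2)=1; Z[13]=1
i=14: outside box; Z[14]=0
i=15: outside box; Z[15]=0
i=16: outside box; Z[16]=0
i=17: outside box; Z[17]=0
i=18: outside box; Z[18]=2 grow→box=[18,20)
i=19: min(r-i=1, Z[1]=0)=0; Z[19]=0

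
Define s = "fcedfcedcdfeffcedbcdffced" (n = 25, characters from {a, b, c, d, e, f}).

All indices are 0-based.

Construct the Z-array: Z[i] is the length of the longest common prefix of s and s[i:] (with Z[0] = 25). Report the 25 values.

[25, 0, 0, 0, 4, 0, 0, 0, 0, 0, 1, 0, 1, 4, 0, 0, 0, 0, 0, 0, 1, 4, 0, 0, 0]

Z[0]=25
i=1: outside box; Z[1]=0
i=2: outside box; Z[2]=0
i=3: outside box; Z[3]=0
i=4: outside box; Z[4]=4 extend→box=[4,8)
i=5: min(r-i=3, Z[1]=0)=0; Z[5]=0
i=6: min(r-i=2, Z[2]=0)=0; Z[6]=0
i=7: min(r-i=1, Z[3]=0)=0; Z[7]=0
i=8: outside box; Z[8]=0
i=9: outside box; Z[9]=0
i=10: outside box; Z[10]=1 extend→box=[10,11)
i=11: outside box; Z[11]=0
i=12: outside box; Z[12]=1 extend→box=[12,13)
i=13: outside box; Z[13]=4 extend→box=[13,17)
i=14: min(r-i=3, Z[1]=0)=0; Z[14]=0
i=15: min(r-i=2, Z[2]=0)=0; Z[15]=0
i=16: min(r-i=1, Z[3]=0)=0; Z[16]=0
i=17: outside box; Z[17]=0
i=18: outside box; Z[18]=0
i=19: outside box; Z[19]=0
i=20: outside box; Z[20]=1 extend→box=[20,21)
i=21: outside box; Z[21]=4 extend→box=[21,25)
i=22: min(r-i=3, Z[1]=0)=0; Z[22]=0
i=23: min(r-i=2, Z[2]=0)=0; Z[23]=0
i=24: min(r-i=1, Z[3]=0)=0; Z[24]=0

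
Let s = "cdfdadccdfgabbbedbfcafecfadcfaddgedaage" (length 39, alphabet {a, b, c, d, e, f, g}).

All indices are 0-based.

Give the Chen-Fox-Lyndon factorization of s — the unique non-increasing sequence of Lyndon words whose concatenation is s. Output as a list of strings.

emit factor 1: 'cdfd' (i=0, period=4)
emit factor 2: 'adccdfg' (i=4, period=7)
emit factor 3: 'abbbedbfcafecfadcfaddged' (i=11, period=24)
emit factor 4: 'aage' (i=35, period=4)

["cdfd", "adccdfg", "abbbedbfcafecfadcfaddged", "aage"]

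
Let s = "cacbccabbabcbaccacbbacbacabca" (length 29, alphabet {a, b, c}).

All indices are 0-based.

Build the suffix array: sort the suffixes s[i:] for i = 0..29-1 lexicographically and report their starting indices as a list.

sorted suffixes:
  #0 SA[0]=28  'a'
  #1 SA[1]=6  'abbabcbaccacbbacbacabca'
  #2 SA[2]=25  'abca'
  #3 SA[3]=9  'abcbaccacbbacbacabca'
  #4 SA[4]=23  'acabca'
  #5 SA[5]=20  'acbacabca'
  #6 SA[6]=16  'acbbacbacabca'
  #7 SA[7]=1  'acbccabbabcbaccacbbacbacabca'
  #8 SA[8]=13  'accacbbacbacabca'
  #9 SA[9]=8  'babcbaccacbbacbacabca'
  #10 SA[10]=22  'bacabca'
  #11 SA[11]=19  'bacbacabca'
  #12 SA[12]=12  'baccacbbacbacabca'
  #13 SA[13]=7  'bbabcbaccacbbacbacabca'
  #14 SA[14]=18  'bbacbacabca'
  #15 SA[15]=26  'bca'
  #16 SA[16]=10  'bcbaccacbbacbacabca'
  #17 SA[17]=3  'bccabbabcbaccacbbacbacabca'
  #18 SA[18]=27  'ca'
  #19 SA[19]=5  'cabbabcbaccacbbacbacabca'
  #20 SA[20]=24  'cabca'
  #21 SA[21]=15  'cacbbacbacabca'
  #22 SA[22]=0  'cacbccabbabcbaccacbbacbacabca'
  #23 SA[23]=21  'cbacabca'
  #24 SA[24]=11  'cbaccacbbacbacabca'
  #25 SA[25]=17  'cbbacbacabca'
  #26 SA[26]=2  'cbccabbabcbaccacbbacbacabca'
  #27 SA[27]=4  'ccabbabcbaccacbbacbacabca'
  #28 SA[28]=14  'ccacbbacbacabca'

[28, 6, 25, 9, 23, 20, 16, 1, 13, 8, 22, 19, 12, 7, 18, 26, 10, 3, 27, 5, 24, 15, 0, 21, 11, 17, 2, 4, 14]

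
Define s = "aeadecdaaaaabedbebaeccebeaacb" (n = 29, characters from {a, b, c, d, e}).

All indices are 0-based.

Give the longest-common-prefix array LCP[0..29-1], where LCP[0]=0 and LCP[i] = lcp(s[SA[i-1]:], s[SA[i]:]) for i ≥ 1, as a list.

sorted suffixes:
  #0 SA[0]=7  'aaaaabedbebaeccebeaacb'
  #1 SA[1]=8  'aaaabedbebaeccebeaacb'
  #2 SA[2]=9  'aaabedbebaeccebeaacb'
  #3 SA[3]=10  'aabedbebaeccebeaacb'
  #4 SA[4]=25  'aacb'
  #5 SA[5]=11  'abedbebaeccebeaacb'
  #6 SA[6]=26  'acb'
  #7 SA[7]=2  'adecdaaaaabedbebaeccebeaacb'
  #8 SA[8]=0  'aeadecdaaaaabedbebaeccebeaacb'
  #9 SA[9]=18  'aeccebeaacb'
  #10 SA[10]=28  'b'
  #11 SA[11]=17  'baeccebeaacb'
  #12 SA[12]=23  'beaacb'
  #13 SA[13]=15  'bebaeccebeaacb'
  #14 SA[14]=12  'bedbebaeccebeaacb'
  #15 SA[15]=27  'cb'
  #16 SA[16]=20  'ccebeaacb'
  #17 SA[17]=5  'cdaaaaabedbebaeccebeaacb'
  #18 SA[18]=21  'cebeaacb'
  #19 SA[19]=6  'daaaaabedbebaeccebeaacb'
  #20 SA[20]=14  'dbebaeccebeaacb'
  #21 SA[21]=3  'decdaaaaabedbebaeccebeaacb'
  #22 SA[22]=24  'eaacb'
  #23 SA[23]=1  'eadecdaaaaabedbebaeccebeaacb'
  #24 SA[24]=16  'ebaeccebeaacb'
  #25 SA[25]=22  'ebeaacb'
  #26 SA[26]=19  'eccebeaacb'
  #27 SA[27]=4  'ecdaaaaabedbebaeccebeaacb'
  #28 SA[28]=13  'edbebaeccebeaacb'

SA = [7, 8, 9, 10, 25, 11, 26, 2, 0, 18, 28, 17, 23, 15, 12, 27, 20, 5, 21, 6, 14, 3, 24, 1, 16, 22, 19, 4, 13]
i: (SA[i-1],SA[i]) lcp shared
  1: (7,8) 4 'aaaa'
  2: (8,9) 3 'aaa'
  3: (9,10) 2 'aa'
  4: (10,25) 2 'aa'
  5: (25,11) 1 'a'
  6: (11,26) 1 'a'
  7: (26,2) 1 'a'
  8: (2,0) 1 'a'
  9: (0,18) 2 'ae'
  10: (18,28) 0 ''
  11: (28,17) 1 'b'
  12: (17,23) 1 'b'
  13: (23,15) 2 'be'
  14: (15,12) 2 'be'
  15: (12,27) 0 ''
  16: (27,20) 1 'c'
  17: (20,5) 1 'c'
  18: (5,21) 1 'c'
  19: (21,6) 0 ''
  20: (6,14) 1 'd'
  21: (14,3) 1 'd'
  22: (3,24) 0 ''
  23: (24,1) 2 'ea'
  24: (1,16) 1 'e'
  25: (16,22) 2 'eb'
  26: (22,19) 1 'e'
  27: (19,4) 2 'ec'
  28: (4,13) 1 'e'

[0, 4, 3, 2, 2, 1, 1, 1, 1, 2, 0, 1, 1, 2, 2, 0, 1, 1, 1, 0, 1, 1, 0, 2, 1, 2, 1, 2, 1]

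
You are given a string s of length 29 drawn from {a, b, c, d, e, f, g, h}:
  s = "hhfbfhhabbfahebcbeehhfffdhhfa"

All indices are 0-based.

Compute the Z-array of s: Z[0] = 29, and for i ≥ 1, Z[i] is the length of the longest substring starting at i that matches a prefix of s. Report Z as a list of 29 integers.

[29, 1, 0, 0, 0, 2, 1, 0, 0, 0, 0, 0, 1, 0, 0, 0, 0, 0, 0, 3, 1, 0, 0, 0, 0, 3, 1, 0, 0]

Z[0]=29
i=1: outside box; Z[1]=1 scan→box=[1,2)
i=2: outside box; Z[2]=0
i=3: outside box; Z[3]=0
i=4: outside box; Z[4]=0
i=5: outside box; Z[5]=2 scan→box=[5,7)
i=6: min(r-i=1, Z[1]=1)=1; Z[6]=1
i=7: outside box; Z[7]=0
i=8: outside box; Z[8]=0
i=9: outside box; Z[9]=0
i=10: outside box; Z[10]=0
i=11: outside box; Z[11]=0
i=12: outside box; Z[12]=1 scan→box=[12,13)
i=13: outside box; Z[13]=0
i=14: outside box; Z[14]=0
i=15: outside box; Z[15]=0
i=16: outside box; Z[16]=0
i=17: outside box; Z[17]=0
i=18: outside box; Z[18]=0
i=19: outside box; Z[19]=3 scan→box=[19,22)
i=20: min(r-i=2, Z[1]=1)=1; Z[20]=1
i=21: min(r-i=1, Z[2]=0)=0; Z[21]=0
i=22: outside box; Z[22]=0
i=23: outside box; Z[23]=0
i=24: outside box; Z[24]=0
i=25: outside box; Z[25]=3 scan→box=[25,28)
i=26: min(r-i=2, Z[1]=1)=1; Z[26]=1
i=27: min(r-i=1, Z[2]=0)=0; Z[27]=0
i=28: outside box; Z[28]=0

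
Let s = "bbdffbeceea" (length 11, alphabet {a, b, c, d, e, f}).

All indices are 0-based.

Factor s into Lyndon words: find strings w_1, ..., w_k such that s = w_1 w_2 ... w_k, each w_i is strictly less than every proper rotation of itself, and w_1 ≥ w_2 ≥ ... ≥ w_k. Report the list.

emit factor 1: 'bbdffbecee' (i=0, period=10)
emit factor 2: 'a' (i=10, period=1)

["bbdffbecee", "a"]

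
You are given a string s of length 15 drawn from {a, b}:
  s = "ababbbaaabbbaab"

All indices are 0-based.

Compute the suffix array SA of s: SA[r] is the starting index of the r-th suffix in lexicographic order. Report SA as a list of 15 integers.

[6, 12, 7, 13, 0, 2, 8, 14, 5, 11, 1, 4, 10, 3, 9]

sorted suffixes:
  #0 SA[0]=6  'aaabbbaab'
  #1 SA[1]=12  'aab'
  #2 SA[2]=7  'aabbbaab'
  #3 SA[3]=13  'ab'
  #4 SA[4]=0  'ababbbaaabbbaab'
  #5 SA[5]=2  'abbbaaabbbaab'
  #6 SA[6]=8  'abbbaab'
  #7 SA[7]=14  'b'
  #8 SA[8]=5  'baaabbbaab'
  #9 SA[9]=11  'baab'
  #10 SA[10]=1  'babbbaaabbbaab'
  #11 SA[11]=4  'bbaaabbbaab'
  #12 SA[12]=10  'bbaab'
  #13 SA[13]=3  'bbbaaabbbaab'
  #14 SA[14]=9  'bbbaab'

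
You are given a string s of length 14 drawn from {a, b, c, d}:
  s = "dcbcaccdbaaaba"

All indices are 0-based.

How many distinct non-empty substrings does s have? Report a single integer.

93

rank→(start, suffix):
  0 → (13, 'a')
  1 → (9, 'aaaba')
  2 → (10, 'aaba')
  3 → (11, 'aba')
  4 → (4, 'accdbaaaba')
  5 → (12, 'ba')
  6 → (8, 'baaaba')
  7 → (2, 'bcaccdbaaaba')
  8 → (3, 'caccdbaaaba')
  9 → (1, 'cbcaccdbaaaba')
  10 → (5, 'ccdbaaaba')
  11 → (6, 'cdbaaaba')
  12 → (7, 'dbaaaba')
  13 → (0, 'dcbcaccdbaaaba')

SA = [13, 9, 10, 11, 4, 12, 8, 2, 3, 1, 5, 6, 7, 0]
rank  pair      lcp
   1  s[13:],s[9:]  1  'a'
   2  s[9:],s[10:]  2  'aa'
   3  s[10:],s[11:]  1  'a'
   4  s[11:],s[4:]  1  'a'
   5  s[4:],s[12:]  0  ''
   6  s[12:],s[8:]  2  'ba'
   7  s[8:],s[2:]  1  'b'
   8  s[2:],s[3:]  0  ''
   9  s[3:],s[1:]  1  'c'
  10  s[1:],s[5:]  1  'c'
  11  s[5:],s[6:]  1  'c'
  12  s[6:],s[7:]  0  ''
  13  s[7:],s[0:]  1  'd'

n(n+1)/2 = 14·15/2 = 105
Σ LCP = 0 + 1 + 2 + 1 + 1 + 0 + 2 + 1 + 0 + 1 + 1 + 1 + 0 + 1 = 12
distinct = 105 − 12 = 93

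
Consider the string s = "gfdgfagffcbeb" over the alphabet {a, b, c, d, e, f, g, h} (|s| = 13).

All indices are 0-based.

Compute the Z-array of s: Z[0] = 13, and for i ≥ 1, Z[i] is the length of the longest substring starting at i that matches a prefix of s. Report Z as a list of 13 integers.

Z[0]=13
i=1: fresh scan; Z[1]=0
i=2: fresh scan; Z[2]=0
i=3: fresh scan; Z[3]=2 scan→box=[3,5)
i=4: min(r-i=1, Z[1]=0)=0; Z[4]=0
i=5: fresh scan; Z[5]=0
i=6: fresh scan; Z[6]=2 scan→box=[6,8)
i=7: min(r-i=1, Z[1]=0)=0; Z[7]=0
i=8: fresh scan; Z[8]=0
i=9: fresh scan; Z[9]=0
i=10: fresh scan; Z[10]=0
i=11: fresh scan; Z[11]=0
i=12: fresh scan; Z[12]=0

[13, 0, 0, 2, 0, 0, 2, 0, 0, 0, 0, 0, 0]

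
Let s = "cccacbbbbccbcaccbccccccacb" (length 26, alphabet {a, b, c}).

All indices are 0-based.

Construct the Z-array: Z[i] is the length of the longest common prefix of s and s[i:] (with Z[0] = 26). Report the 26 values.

Z[0]=26
i=1: outside box; Z[1]=2 scan→box=[1,3)
i=2: min(r-i=1, Z[1]=2)=1; Z[2]=1
i=3: outside box; Z[3]=0
i=4: outside box; Z[4]=1 scan→box=[4,5)
i=5: outside box; Z[5]=0
i=6: outside box; Z[6]=0
i=7: outside box; Z[7]=0
i=8: outside box; Z[8]=0
i=9: outside box; Z[9]=2 scan→box=[9,11)
i=10: min(r-i=1, Z[1]=2)=1; Z[10]=1
i=11: outside box; Z[11]=0
i=12: outside box; Z[12]=1 scan→box=[12,13)
i=13: outside box; Z[13]=0
i=14: outside box; Z[14]=2 scan→box=[14,16)
i=15: min(r-i=1, Z[1]=2)=1; Z[15]=1
i=16: outside box; Z[16]=0
i=17: outside box; Z[17]=3 scan→box=[17,20)
i=18: min(r-i=2, Z[1]=2)=2; Z[18]=3 scan→box=[18,21)
i=19: min(r-i=2, Z[1]=2)=2; Z[19]=3 scan→box=[19,22)
i=20: min(r-i=2, Z[1]=2)=2; Z[20]=6 scan→box=[20,26)
i=21: min(r-i=5, Z[1]=2)=2; Z[21]=2
i=22: min(r-i=4, Z[2]=1)=1; Z[22]=1
i=23: min(r-i=3, Z[3]=0)=0; Z[23]=0
i=24: min(r-i=2, Z[4]=1)=1; Z[24]=1
i=25: min(r-i=1, Z[5]=0)=0; Z[25]=0

[26, 2, 1, 0, 1, 0, 0, 0, 0, 2, 1, 0, 1, 0, 2, 1, 0, 3, 3, 3, 6, 2, 1, 0, 1, 0]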